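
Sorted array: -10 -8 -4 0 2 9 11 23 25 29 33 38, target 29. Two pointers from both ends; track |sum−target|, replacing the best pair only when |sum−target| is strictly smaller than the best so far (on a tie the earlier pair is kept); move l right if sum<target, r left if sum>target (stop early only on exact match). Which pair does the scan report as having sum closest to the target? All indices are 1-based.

pair (-4, 33) with sum 29 (|Δ|=0)

[1,12] -10+38=28 d=1 * → l++
[2,12] -8+38=30 d=1 → r--
[2,11] -8+33=25 d=4 → l++
[3,11] -4+33=29 d=0 * → stop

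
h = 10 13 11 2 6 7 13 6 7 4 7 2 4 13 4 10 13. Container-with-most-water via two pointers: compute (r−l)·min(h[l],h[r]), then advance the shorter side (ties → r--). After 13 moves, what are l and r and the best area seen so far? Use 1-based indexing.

l=2, r=5, best area=195

l=1 r=17: min(10,13)*16=160 best=160 *, l++
l=2 r=17: min(13,13)*15=195 best=195 *, r--
l=2 r=16: min(13,10)*14=140 best=195, r--
l=2 r=15: min(13,4)*13=52 best=195, r--
l=2 r=14: min(13,13)*12=156 best=195, r--
l=2 r=13: min(13,4)*11=44 best=195, r--
l=2 r=12: min(13,2)*10=20 best=195, r--
l=2 r=11: min(13,7)*9=63 best=195, r--
l=2 r=10: min(13,4)*8=32 best=195, r--
l=2 r=9: min(13,7)*7=49 best=195, r--
l=2 r=8: min(13,6)*6=36 best=195, r--
l=2 r=7: min(13,13)*5=65 best=195, r--
l=2 r=6: min(13,7)*4=28 best=195, r--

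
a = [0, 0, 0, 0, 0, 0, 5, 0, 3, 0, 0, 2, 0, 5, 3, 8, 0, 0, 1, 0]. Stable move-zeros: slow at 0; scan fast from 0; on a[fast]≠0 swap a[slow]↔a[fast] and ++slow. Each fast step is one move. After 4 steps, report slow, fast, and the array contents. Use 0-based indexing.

(s=0,f=0) a[fast]=0 → fast++
(s=0,f=1) a[fast]=0 → fast++
(s=0,f=2) a[fast]=0 → fast++
(s=0,f=3) a[fast]=0 → fast++

slow=0, fast=4, a=[0, 0, 0, 0, 0, 0, 5, 0, 3, 0, 0, 2, 0, 5, 3, 8, 0, 0, 1, 0]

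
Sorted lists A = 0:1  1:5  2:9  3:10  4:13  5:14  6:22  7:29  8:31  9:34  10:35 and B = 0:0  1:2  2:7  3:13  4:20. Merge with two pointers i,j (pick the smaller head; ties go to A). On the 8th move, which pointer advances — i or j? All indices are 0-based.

i

[i=0,j=0] A[i]=1>B[j]=0 take 0 → j++
[i=0,j=1] A[i]=1<=B[j]=2 take 1 → i++
[i=1,j=1] A[i]=5>B[j]=2 take 2 → j++
[i=1,j=2] A[i]=5<=B[j]=7 take 5 → i++
[i=2,j=2] A[i]=9>B[j]=7 take 7 → j++
[i=2,j=3] A[i]=9<=B[j]=13 take 9 → i++
[i=3,j=3] A[i]=10<=B[j]=13 take 10 → i++
[i=4,j=3] A[i]=13<=B[j]=13 take 13 → i++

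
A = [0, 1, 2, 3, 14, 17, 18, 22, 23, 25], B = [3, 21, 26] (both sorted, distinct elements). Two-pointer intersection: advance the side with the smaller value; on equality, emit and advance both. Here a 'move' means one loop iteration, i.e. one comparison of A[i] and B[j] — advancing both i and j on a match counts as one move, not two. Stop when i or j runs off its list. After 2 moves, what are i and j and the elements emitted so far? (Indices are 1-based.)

i=3, j=1, emitted=[]

[i=1,j=1] 0<3 → i++
[i=2,j=1] 1<3 → i++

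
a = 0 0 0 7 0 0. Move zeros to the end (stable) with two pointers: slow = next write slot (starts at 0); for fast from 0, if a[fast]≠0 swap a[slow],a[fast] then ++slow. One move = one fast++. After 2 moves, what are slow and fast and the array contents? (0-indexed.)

slow=0 fast=0: a[fast]=0, fast++
slow=0 fast=1: a[fast]=0, fast++

slow=0, fast=2, a=[0, 0, 0, 7, 0, 0]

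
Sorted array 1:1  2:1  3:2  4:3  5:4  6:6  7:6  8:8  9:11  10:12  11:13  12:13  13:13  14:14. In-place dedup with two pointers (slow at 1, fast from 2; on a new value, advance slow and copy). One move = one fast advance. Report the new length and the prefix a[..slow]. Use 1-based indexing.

(s=1,f=2) a[fast]=1=a[slow] dup → fast++
(s=1,f=3) a[fast]=2≠a[slow]=1 write a[2]=2 → slow++,fast++
(s=2,f=4) a[fast]=3≠a[slow]=2 write a[3]=3 → slow++,fast++
(s=3,f=5) a[fast]=4≠a[slow]=3 write a[4]=4 → slow++,fast++
(s=4,f=6) a[fast]=6≠a[slow]=4 write a[5]=6 → slow++,fast++
(s=5,f=7) a[fast]=6=a[slow] dup → fast++
(s=5,f=8) a[fast]=8≠a[slow]=6 write a[6]=8 → slow++,fast++
(s=6,f=9) a[fast]=11≠a[slow]=8 write a[7]=11 → slow++,fast++
(s=7,f=10) a[fast]=12≠a[slow]=11 write a[8]=12 → slow++,fast++
(s=8,f=11) a[fast]=13≠a[slow]=12 write a[9]=13 → slow++,fast++
(s=9,f=12) a[fast]=13=a[slow] dup → fast++
(s=9,f=13) a[fast]=13=a[slow] dup → fast++
(s=9,f=14) a[fast]=14≠a[slow]=13 write a[10]=14 → slow++,fast++

length 10; prefix = [1, 2, 3, 4, 6, 8, 11, 12, 13, 14]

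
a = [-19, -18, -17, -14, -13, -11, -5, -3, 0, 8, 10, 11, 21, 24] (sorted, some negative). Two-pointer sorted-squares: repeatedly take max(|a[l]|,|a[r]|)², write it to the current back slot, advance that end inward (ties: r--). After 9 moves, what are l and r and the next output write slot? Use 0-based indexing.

l=6, r=10, next write slot=4

[0,13] |-19|<=|24| out[13]=576 → r--
[0,12] |-19|<=|21| out[12]=441 → r--
[0,11] |-19|>|11| out[11]=361 → l++
[1,11] |-18|>|11| out[10]=324 → l++
[2,11] |-17|>|11| out[9]=289 → l++
[3,11] |-14|>|11| out[8]=196 → l++
[4,11] |-13|>|11| out[7]=169 → l++
[5,11] |-11|<=|11| out[6]=121 → r--
[5,10] |-11|>|10| out[5]=121 → l++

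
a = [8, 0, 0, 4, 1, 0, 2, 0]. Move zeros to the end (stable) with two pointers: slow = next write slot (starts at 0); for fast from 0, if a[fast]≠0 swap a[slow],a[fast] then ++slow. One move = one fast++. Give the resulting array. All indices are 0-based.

[8, 4, 1, 2, 0, 0, 0, 0]

(s=0,f=0) a[fast]=8≠0 swap→a[0]=8 → slow++,fast++
(s=1,f=1) a[fast]=0 → fast++
(s=1,f=2) a[fast]=0 → fast++
(s=1,f=3) a[fast]=4≠0 swap→a[1]=4 → slow++,fast++
(s=2,f=4) a[fast]=1≠0 swap→a[2]=1 → slow++,fast++
(s=3,f=5) a[fast]=0 → fast++
(s=3,f=6) a[fast]=2≠0 swap→a[3]=2 → slow++,fast++
(s=4,f=7) a[fast]=0 → fast++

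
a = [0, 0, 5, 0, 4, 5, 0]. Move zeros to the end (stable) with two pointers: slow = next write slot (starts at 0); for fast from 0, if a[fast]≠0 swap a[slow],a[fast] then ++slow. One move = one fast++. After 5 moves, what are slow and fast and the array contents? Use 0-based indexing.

(s=0,f=0) a[fast]=0 → fast++
(s=0,f=1) a[fast]=0 → fast++
(s=0,f=2) a[fast]=5≠0 swap→a[0]=5 → slow++,fast++
(s=1,f=3) a[fast]=0 → fast++
(s=1,f=4) a[fast]=4≠0 swap→a[1]=4 → slow++,fast++

slow=2, fast=5, a=[5, 4, 0, 0, 0, 5, 0]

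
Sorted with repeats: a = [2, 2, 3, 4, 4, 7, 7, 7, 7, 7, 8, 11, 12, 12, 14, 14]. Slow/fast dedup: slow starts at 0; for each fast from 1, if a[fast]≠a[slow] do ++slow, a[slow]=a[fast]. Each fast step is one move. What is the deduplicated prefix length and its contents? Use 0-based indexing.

slow=0 fast=1: a[fast]=2=a[slow] dup, fast++
slow=0 fast=2: a[fast]=3≠a[slow]=2 write a[1]=3, slow++,fast++
slow=1 fast=3: a[fast]=4≠a[slow]=3 write a[2]=4, slow++,fast++
slow=2 fast=4: a[fast]=4=a[slow] dup, fast++
slow=2 fast=5: a[fast]=7≠a[slow]=4 write a[3]=7, slow++,fast++
slow=3 fast=6: a[fast]=7=a[slow] dup, fast++
slow=3 fast=7: a[fast]=7=a[slow] dup, fast++
slow=3 fast=8: a[fast]=7=a[slow] dup, fast++
slow=3 fast=9: a[fast]=7=a[slow] dup, fast++
slow=3 fast=10: a[fast]=8≠a[slow]=7 write a[4]=8, slow++,fast++
slow=4 fast=11: a[fast]=11≠a[slow]=8 write a[5]=11, slow++,fast++
slow=5 fast=12: a[fast]=12≠a[slow]=11 write a[6]=12, slow++,fast++
slow=6 fast=13: a[fast]=12=a[slow] dup, fast++
slow=6 fast=14: a[fast]=14≠a[slow]=12 write a[7]=14, slow++,fast++
slow=7 fast=15: a[fast]=14=a[slow] dup, fast++

length 8; prefix = [2, 3, 4, 7, 8, 11, 12, 14]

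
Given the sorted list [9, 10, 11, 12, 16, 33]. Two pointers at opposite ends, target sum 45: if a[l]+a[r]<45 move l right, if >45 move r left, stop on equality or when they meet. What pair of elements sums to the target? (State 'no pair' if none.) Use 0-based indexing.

[0,5] 9+33=42 <45 → l++
[1,5] 10+33=43 <45 → l++
[2,5] 11+33=44 <45 → l++
[3,5] 12+33=45 → found

(12, 33)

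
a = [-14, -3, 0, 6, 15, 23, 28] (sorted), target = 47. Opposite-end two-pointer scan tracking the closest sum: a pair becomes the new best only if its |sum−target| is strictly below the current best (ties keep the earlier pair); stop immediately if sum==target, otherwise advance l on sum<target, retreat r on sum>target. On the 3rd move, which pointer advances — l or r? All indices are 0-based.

l

l=0 r=6: -14+28=14 d=33 *, l++
l=1 r=6: -3+28=25 d=22 *, l++
l=2 r=6: 0+28=28 d=19 *, l++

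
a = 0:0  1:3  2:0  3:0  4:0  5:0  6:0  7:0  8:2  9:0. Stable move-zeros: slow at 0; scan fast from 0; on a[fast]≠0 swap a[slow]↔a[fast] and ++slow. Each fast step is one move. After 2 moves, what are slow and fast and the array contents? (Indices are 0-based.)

slow=0 fast=0: a[fast]=0, fast++
slow=0 fast=1: a[fast]=3≠0 swap→a[0]=3, slow++,fast++

slow=1, fast=2, a=[3, 0, 0, 0, 0, 0, 0, 0, 2, 0]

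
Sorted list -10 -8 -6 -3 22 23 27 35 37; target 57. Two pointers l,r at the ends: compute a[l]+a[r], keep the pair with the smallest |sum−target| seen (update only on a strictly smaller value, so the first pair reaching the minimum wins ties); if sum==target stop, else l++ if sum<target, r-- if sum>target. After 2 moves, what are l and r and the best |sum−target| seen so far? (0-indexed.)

l=2, r=8, best |Δ|=28

l=0 r=8: -10+37=27 d=30 *, l++
l=1 r=8: -8+37=29 d=28 *, l++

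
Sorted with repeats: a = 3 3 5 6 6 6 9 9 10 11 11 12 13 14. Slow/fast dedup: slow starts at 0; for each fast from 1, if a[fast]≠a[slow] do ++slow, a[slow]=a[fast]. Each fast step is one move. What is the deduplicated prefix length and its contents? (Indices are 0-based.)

length 9; prefix = [3, 5, 6, 9, 10, 11, 12, 13, 14]

slow=0 fast=1: a[fast]=3=a[slow] dup, fast++
slow=0 fast=2: a[fast]=5≠a[slow]=3 write a[1]=5, slow++,fast++
slow=1 fast=3: a[fast]=6≠a[slow]=5 write a[2]=6, slow++,fast++
slow=2 fast=4: a[fast]=6=a[slow] dup, fast++
slow=2 fast=5: a[fast]=6=a[slow] dup, fast++
slow=2 fast=6: a[fast]=9≠a[slow]=6 write a[3]=9, slow++,fast++
slow=3 fast=7: a[fast]=9=a[slow] dup, fast++
slow=3 fast=8: a[fast]=10≠a[slow]=9 write a[4]=10, slow++,fast++
slow=4 fast=9: a[fast]=11≠a[slow]=10 write a[5]=11, slow++,fast++
slow=5 fast=10: a[fast]=11=a[slow] dup, fast++
slow=5 fast=11: a[fast]=12≠a[slow]=11 write a[6]=12, slow++,fast++
slow=6 fast=12: a[fast]=13≠a[slow]=12 write a[7]=13, slow++,fast++
slow=7 fast=13: a[fast]=14≠a[slow]=13 write a[8]=14, slow++,fast++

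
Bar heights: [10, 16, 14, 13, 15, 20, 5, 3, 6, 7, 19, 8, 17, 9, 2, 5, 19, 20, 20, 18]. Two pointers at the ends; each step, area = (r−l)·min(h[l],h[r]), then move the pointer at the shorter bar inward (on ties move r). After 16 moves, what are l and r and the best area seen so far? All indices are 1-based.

[1,20] min(10,18)*19=190 best=190 * → l++
[2,20] min(16,18)*18=288 best=288 * → l++
[3,20] min(14,18)*17=238 best=288 → l++
[4,20] min(13,18)*16=208 best=288 → l++
[5,20] min(15,18)*15=225 best=288 → l++
[6,20] min(20,18)*14=252 best=288 → r--
[6,19] min(20,20)*13=260 best=288 → r--
[6,18] min(20,20)*12=240 best=288 → r--
[6,17] min(20,19)*11=209 best=288 → r--
[6,16] min(20,5)*10=50 best=288 → r--
[6,15] min(20,2)*9=18 best=288 → r--
[6,14] min(20,9)*8=72 best=288 → r--
[6,13] min(20,17)*7=119 best=288 → r--
[6,12] min(20,8)*6=48 best=288 → r--
[6,11] min(20,19)*5=95 best=288 → r--
[6,10] min(20,7)*4=28 best=288 → r--

l=6, r=9, best area=288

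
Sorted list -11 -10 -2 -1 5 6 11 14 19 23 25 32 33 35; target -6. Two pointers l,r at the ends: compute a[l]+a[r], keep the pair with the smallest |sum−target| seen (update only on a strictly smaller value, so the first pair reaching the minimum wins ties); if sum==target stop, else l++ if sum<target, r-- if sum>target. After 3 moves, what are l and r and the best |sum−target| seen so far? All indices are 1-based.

l=1 r=14: -11+35=24 d=30 *, r--
l=1 r=13: -11+33=22 d=28 *, r--
l=1 r=12: -11+32=21 d=27 *, r--

l=1, r=11, best |Δ|=27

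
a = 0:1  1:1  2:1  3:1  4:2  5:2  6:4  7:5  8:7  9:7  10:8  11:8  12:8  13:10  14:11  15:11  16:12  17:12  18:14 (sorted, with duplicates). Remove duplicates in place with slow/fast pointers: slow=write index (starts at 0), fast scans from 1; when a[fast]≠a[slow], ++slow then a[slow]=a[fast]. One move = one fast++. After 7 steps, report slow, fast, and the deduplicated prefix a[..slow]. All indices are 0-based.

slow=3, fast=8, prefix=[1, 2, 4, 5]

(s=0,f=1) a[fast]=1=a[slow] dup → fast++
(s=0,f=2) a[fast]=1=a[slow] dup → fast++
(s=0,f=3) a[fast]=1=a[slow] dup → fast++
(s=0,f=4) a[fast]=2≠a[slow]=1 write a[1]=2 → slow++,fast++
(s=1,f=5) a[fast]=2=a[slow] dup → fast++
(s=1,f=6) a[fast]=4≠a[slow]=2 write a[2]=4 → slow++,fast++
(s=2,f=7) a[fast]=5≠a[slow]=4 write a[3]=5 → slow++,fast++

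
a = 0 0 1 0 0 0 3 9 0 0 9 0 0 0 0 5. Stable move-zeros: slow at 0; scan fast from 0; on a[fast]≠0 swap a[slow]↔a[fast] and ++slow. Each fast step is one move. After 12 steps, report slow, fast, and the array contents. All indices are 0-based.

slow=4, fast=12, a=[1, 3, 9, 9, 0, 0, 0, 0, 0, 0, 0, 0, 0, 0, 0, 5]

(s=0,f=0) a[fast]=0 → fast++
(s=0,f=1) a[fast]=0 → fast++
(s=0,f=2) a[fast]=1≠0 swap→a[0]=1 → slow++,fast++
(s=1,f=3) a[fast]=0 → fast++
(s=1,f=4) a[fast]=0 → fast++
(s=1,f=5) a[fast]=0 → fast++
(s=1,f=6) a[fast]=3≠0 swap→a[1]=3 → slow++,fast++
(s=2,f=7) a[fast]=9≠0 swap→a[2]=9 → slow++,fast++
(s=3,f=8) a[fast]=0 → fast++
(s=3,f=9) a[fast]=0 → fast++
(s=3,f=10) a[fast]=9≠0 swap→a[3]=9 → slow++,fast++
(s=4,f=11) a[fast]=0 → fast++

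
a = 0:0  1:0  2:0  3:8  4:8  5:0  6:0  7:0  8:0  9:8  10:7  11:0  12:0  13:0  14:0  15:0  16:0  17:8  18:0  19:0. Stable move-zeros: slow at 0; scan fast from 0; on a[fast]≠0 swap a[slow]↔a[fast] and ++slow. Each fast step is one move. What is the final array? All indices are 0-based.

slow=0 fast=0: a[fast]=0, fast++
slow=0 fast=1: a[fast]=0, fast++
slow=0 fast=2: a[fast]=0, fast++
slow=0 fast=3: a[fast]=8≠0 swap→a[0]=8, slow++,fast++
slow=1 fast=4: a[fast]=8≠0 swap→a[1]=8, slow++,fast++
slow=2 fast=5: a[fast]=0, fast++
slow=2 fast=6: a[fast]=0, fast++
slow=2 fast=7: a[fast]=0, fast++
slow=2 fast=8: a[fast]=0, fast++
slow=2 fast=9: a[fast]=8≠0 swap→a[2]=8, slow++,fast++
slow=3 fast=10: a[fast]=7≠0 swap→a[3]=7, slow++,fast++
slow=4 fast=11: a[fast]=0, fast++
slow=4 fast=12: a[fast]=0, fast++
slow=4 fast=13: a[fast]=0, fast++
slow=4 fast=14: a[fast]=0, fast++
slow=4 fast=15: a[fast]=0, fast++
slow=4 fast=16: a[fast]=0, fast++
slow=4 fast=17: a[fast]=8≠0 swap→a[4]=8, slow++,fast++
slow=5 fast=18: a[fast]=0, fast++
slow=5 fast=19: a[fast]=0, fast++

[8, 8, 8, 7, 8, 0, 0, 0, 0, 0, 0, 0, 0, 0, 0, 0, 0, 0, 0, 0]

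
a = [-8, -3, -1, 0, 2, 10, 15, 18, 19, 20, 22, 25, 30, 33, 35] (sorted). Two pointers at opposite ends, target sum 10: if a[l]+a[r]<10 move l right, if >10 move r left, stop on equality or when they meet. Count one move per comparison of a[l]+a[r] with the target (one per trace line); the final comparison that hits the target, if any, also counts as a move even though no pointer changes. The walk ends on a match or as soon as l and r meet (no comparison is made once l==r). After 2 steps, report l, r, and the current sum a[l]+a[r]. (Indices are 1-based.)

l=1, r=13, sum=22

l=1 r=15: -8+35=27 >10, r--
l=1 r=14: -8+33=25 >10, r--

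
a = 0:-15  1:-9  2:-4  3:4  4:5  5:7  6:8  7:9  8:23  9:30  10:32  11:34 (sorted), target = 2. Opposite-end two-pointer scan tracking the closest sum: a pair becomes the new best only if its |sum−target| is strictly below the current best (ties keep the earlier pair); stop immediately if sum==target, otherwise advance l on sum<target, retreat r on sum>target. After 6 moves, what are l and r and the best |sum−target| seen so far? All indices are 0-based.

l=0 r=11: -15+34=19 d=17 *, r--
l=0 r=10: -15+32=17 d=15 *, r--
l=0 r=9: -15+30=15 d=13 *, r--
l=0 r=8: -15+23=8 d=6 *, r--
l=0 r=7: -15+9=-6 d=8, l++
l=1 r=7: -9+9=0 d=2 *, l++

l=2, r=7, best |Δ|=2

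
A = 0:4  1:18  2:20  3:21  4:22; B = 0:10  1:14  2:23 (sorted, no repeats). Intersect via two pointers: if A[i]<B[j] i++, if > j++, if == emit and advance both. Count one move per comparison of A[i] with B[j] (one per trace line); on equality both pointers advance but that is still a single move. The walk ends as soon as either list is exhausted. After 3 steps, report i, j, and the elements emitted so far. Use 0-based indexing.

i=1, j=2, emitted=[]

[i=0,j=0] 4<10 → i++
[i=1,j=0] 18>10 → j++
[i=1,j=1] 18>14 → j++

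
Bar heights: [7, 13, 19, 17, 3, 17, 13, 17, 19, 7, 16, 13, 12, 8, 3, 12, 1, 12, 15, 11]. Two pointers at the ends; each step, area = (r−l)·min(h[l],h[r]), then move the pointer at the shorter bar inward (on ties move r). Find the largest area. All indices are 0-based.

max area = 240

[0,19] min(7,11)*19=133 best=133 * → l++
[1,19] min(13,11)*18=198 best=198 * → r--
[1,18] min(13,15)*17=221 best=221 * → l++
[2,18] min(19,15)*16=240 best=240 * → r--
[2,17] min(19,12)*15=180 best=240 → r--
[2,16] min(19,1)*14=14 best=240 → r--
[2,15] min(19,12)*13=156 best=240 → r--
[2,14] min(19,3)*12=36 best=240 → r--
[2,13] min(19,8)*11=88 best=240 → r--
[2,12] min(19,12)*10=120 best=240 → r--
[2,11] min(19,13)*9=117 best=240 → r--
[2,10] min(19,16)*8=128 best=240 → r--
[2,9] min(19,7)*7=49 best=240 → r--
[2,8] min(19,19)*6=114 best=240 → r--
[2,7] min(19,17)*5=85 best=240 → r--
[2,6] min(19,13)*4=52 best=240 → r--
[2,5] min(19,17)*3=51 best=240 → r--
[2,4] min(19,3)*2=6 best=240 → r--
[2,3] min(19,17)*1=17 best=240 → r--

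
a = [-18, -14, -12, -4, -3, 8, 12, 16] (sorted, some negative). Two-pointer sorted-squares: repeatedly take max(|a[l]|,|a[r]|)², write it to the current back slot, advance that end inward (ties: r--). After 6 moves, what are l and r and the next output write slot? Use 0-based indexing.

l=0 r=7: |-18|>|16| out[7]=324, l++
l=1 r=7: |-14|<=|16| out[6]=256, r--
l=1 r=6: |-14|>|12| out[5]=196, l++
l=2 r=6: |-12|<=|12| out[4]=144, r--
l=2 r=5: |-12|>|8| out[3]=144, l++
l=3 r=5: |-4|<=|8| out[2]=64, r--

l=3, r=4, next write slot=1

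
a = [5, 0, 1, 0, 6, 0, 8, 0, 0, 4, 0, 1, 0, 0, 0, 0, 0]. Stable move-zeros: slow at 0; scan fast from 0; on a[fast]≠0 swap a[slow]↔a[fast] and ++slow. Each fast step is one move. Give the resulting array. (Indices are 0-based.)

slow=0 fast=0: a[fast]=5≠0 swap→a[0]=5, slow++,fast++
slow=1 fast=1: a[fast]=0, fast++
slow=1 fast=2: a[fast]=1≠0 swap→a[1]=1, slow++,fast++
slow=2 fast=3: a[fast]=0, fast++
slow=2 fast=4: a[fast]=6≠0 swap→a[2]=6, slow++,fast++
slow=3 fast=5: a[fast]=0, fast++
slow=3 fast=6: a[fast]=8≠0 swap→a[3]=8, slow++,fast++
slow=4 fast=7: a[fast]=0, fast++
slow=4 fast=8: a[fast]=0, fast++
slow=4 fast=9: a[fast]=4≠0 swap→a[4]=4, slow++,fast++
slow=5 fast=10: a[fast]=0, fast++
slow=5 fast=11: a[fast]=1≠0 swap→a[5]=1, slow++,fast++
slow=6 fast=12: a[fast]=0, fast++
slow=6 fast=13: a[fast]=0, fast++
slow=6 fast=14: a[fast]=0, fast++
slow=6 fast=15: a[fast]=0, fast++
slow=6 fast=16: a[fast]=0, fast++

[5, 1, 6, 8, 4, 1, 0, 0, 0, 0, 0, 0, 0, 0, 0, 0, 0]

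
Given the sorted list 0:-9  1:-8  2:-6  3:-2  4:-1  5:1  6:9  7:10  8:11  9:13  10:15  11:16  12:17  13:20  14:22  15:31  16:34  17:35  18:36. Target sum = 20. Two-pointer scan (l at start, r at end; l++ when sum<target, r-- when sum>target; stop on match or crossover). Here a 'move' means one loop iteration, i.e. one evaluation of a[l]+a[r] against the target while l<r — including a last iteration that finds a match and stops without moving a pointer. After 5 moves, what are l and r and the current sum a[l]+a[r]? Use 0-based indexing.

l=0 r=18: -9+36=27 >20, r--
l=0 r=17: -9+35=26 >20, r--
l=0 r=16: -9+34=25 >20, r--
l=0 r=15: -9+31=22 >20, r--
l=0 r=14: -9+22=13 <20, l++

l=1, r=14, sum=14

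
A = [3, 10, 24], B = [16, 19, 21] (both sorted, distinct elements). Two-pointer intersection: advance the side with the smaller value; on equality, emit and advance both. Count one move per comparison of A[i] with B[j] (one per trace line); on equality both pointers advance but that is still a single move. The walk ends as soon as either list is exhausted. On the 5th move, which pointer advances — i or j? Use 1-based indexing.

j

i=1 j=1: 3<16, i++
i=2 j=1: 10<16, i++
i=3 j=1: 24>16, j++
i=3 j=2: 24>19, j++
i=3 j=3: 24>21, j++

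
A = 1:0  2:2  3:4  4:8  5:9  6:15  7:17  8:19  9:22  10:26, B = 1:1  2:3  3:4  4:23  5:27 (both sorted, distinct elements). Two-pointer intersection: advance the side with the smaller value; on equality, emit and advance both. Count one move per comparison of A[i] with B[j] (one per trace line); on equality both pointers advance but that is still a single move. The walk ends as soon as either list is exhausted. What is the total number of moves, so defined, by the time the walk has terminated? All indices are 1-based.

[i=1,j=1] 0<1 → i++
[i=2,j=1] 2>1 → j++
[i=2,j=2] 2<3 → i++
[i=3,j=2] 4>3 → j++
[i=3,j=3] 4==4 emit → i++,j++
[i=4,j=4] 8<23 → i++
[i=5,j=4] 9<23 → i++
[i=6,j=4] 15<23 → i++
[i=7,j=4] 17<23 → i++
[i=8,j=4] 19<23 → i++
[i=9,j=4] 22<23 → i++
[i=10,j=4] 26>23 → j++
[i=10,j=5] 26<27 → i++

13 moves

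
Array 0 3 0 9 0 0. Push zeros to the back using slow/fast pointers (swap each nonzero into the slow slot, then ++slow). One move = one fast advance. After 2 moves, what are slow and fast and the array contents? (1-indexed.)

slow=1 fast=1: a[fast]=0, fast++
slow=1 fast=2: a[fast]=3≠0 swap→a[1]=3, slow++,fast++

slow=2, fast=3, a=[3, 0, 0, 9, 0, 0]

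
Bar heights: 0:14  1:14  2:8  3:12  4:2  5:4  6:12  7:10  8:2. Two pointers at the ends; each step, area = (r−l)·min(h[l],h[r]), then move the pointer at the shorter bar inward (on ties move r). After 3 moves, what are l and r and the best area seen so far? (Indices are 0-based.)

l=0 r=8: min(14,2)*8=16 best=16 *, r--
l=0 r=7: min(14,10)*7=70 best=70 *, r--
l=0 r=6: min(14,12)*6=72 best=72 *, r--

l=0, r=5, best area=72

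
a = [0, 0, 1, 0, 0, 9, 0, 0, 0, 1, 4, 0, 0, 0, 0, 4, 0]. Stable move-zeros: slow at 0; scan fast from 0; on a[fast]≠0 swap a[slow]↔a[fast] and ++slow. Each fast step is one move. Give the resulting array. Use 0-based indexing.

[1, 9, 1, 4, 4, 0, 0, 0, 0, 0, 0, 0, 0, 0, 0, 0, 0]

(s=0,f=0) a[fast]=0 → fast++
(s=0,f=1) a[fast]=0 → fast++
(s=0,f=2) a[fast]=1≠0 swap→a[0]=1 → slow++,fast++
(s=1,f=3) a[fast]=0 → fast++
(s=1,f=4) a[fast]=0 → fast++
(s=1,f=5) a[fast]=9≠0 swap→a[1]=9 → slow++,fast++
(s=2,f=6) a[fast]=0 → fast++
(s=2,f=7) a[fast]=0 → fast++
(s=2,f=8) a[fast]=0 → fast++
(s=2,f=9) a[fast]=1≠0 swap→a[2]=1 → slow++,fast++
(s=3,f=10) a[fast]=4≠0 swap→a[3]=4 → slow++,fast++
(s=4,f=11) a[fast]=0 → fast++
(s=4,f=12) a[fast]=0 → fast++
(s=4,f=13) a[fast]=0 → fast++
(s=4,f=14) a[fast]=0 → fast++
(s=4,f=15) a[fast]=4≠0 swap→a[4]=4 → slow++,fast++
(s=5,f=16) a[fast]=0 → fast++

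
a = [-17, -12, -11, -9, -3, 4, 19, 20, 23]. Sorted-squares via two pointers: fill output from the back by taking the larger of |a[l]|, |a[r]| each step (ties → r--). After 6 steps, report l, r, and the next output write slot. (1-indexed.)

[1,9] |-17|<=|23| out[9]=529 → r--
[1,8] |-17|<=|20| out[8]=400 → r--
[1,7] |-17|<=|19| out[7]=361 → r--
[1,6] |-17|>|4| out[6]=289 → l++
[2,6] |-12|>|4| out[5]=144 → l++
[3,6] |-11|>|4| out[4]=121 → l++

l=4, r=6, next write slot=3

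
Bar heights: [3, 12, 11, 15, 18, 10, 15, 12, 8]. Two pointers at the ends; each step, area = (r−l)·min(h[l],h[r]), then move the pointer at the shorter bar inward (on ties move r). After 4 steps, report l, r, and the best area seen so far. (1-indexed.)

[1,9] min(3,8)*8=24 best=24 * → l++
[2,9] min(12,8)*7=56 best=56 * → r--
[2,8] min(12,12)*6=72 best=72 * → r--
[2,7] min(12,15)*5=60 best=72 → l++

l=3, r=7, best area=72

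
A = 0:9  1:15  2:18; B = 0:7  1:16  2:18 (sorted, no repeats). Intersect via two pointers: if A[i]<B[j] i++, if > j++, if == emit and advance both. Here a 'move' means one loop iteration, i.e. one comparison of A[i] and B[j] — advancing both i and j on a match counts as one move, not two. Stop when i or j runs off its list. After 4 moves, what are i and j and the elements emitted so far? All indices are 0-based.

[i=0,j=0] 9>7 → j++
[i=0,j=1] 9<16 → i++
[i=1,j=1] 15<16 → i++
[i=2,j=1] 18>16 → j++

i=2, j=2, emitted=[]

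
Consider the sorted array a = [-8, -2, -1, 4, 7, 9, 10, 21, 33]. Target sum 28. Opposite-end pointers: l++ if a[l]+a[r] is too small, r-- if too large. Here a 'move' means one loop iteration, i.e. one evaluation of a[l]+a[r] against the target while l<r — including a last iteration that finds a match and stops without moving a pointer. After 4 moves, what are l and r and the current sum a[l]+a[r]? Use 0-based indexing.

l=3, r=7, sum=25

l=0 r=8: -8+33=25 <28, l++
l=1 r=8: -2+33=31 >28, r--
l=1 r=7: -2+21=19 <28, l++
l=2 r=7: -1+21=20 <28, l++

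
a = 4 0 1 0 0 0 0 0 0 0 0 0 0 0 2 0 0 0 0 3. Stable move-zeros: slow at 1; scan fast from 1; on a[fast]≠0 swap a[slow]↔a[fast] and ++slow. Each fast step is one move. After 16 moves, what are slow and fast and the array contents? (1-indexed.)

(s=1,f=1) a[fast]=4≠0 swap→a[1]=4 → slow++,fast++
(s=2,f=2) a[fast]=0 → fast++
(s=2,f=3) a[fast]=1≠0 swap→a[2]=1 → slow++,fast++
(s=3,f=4) a[fast]=0 → fast++
(s=3,f=5) a[fast]=0 → fast++
(s=3,f=6) a[fast]=0 → fast++
(s=3,f=7) a[fast]=0 → fast++
(s=3,f=8) a[fast]=0 → fast++
(s=3,f=9) a[fast]=0 → fast++
(s=3,f=10) a[fast]=0 → fast++
(s=3,f=11) a[fast]=0 → fast++
(s=3,f=12) a[fast]=0 → fast++
(s=3,f=13) a[fast]=0 → fast++
(s=3,f=14) a[fast]=0 → fast++
(s=3,f=15) a[fast]=2≠0 swap→a[3]=2 → slow++,fast++
(s=4,f=16) a[fast]=0 → fast++

slow=4, fast=17, a=[4, 1, 2, 0, 0, 0, 0, 0, 0, 0, 0, 0, 0, 0, 0, 0, 0, 0, 0, 3]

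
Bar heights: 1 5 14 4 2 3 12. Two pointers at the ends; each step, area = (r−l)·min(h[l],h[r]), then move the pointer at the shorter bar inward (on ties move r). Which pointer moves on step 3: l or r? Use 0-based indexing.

r

l=0 r=6: min(1,12)*6=6 best=6 *, l++
l=1 r=6: min(5,12)*5=25 best=25 *, l++
l=2 r=6: min(14,12)*4=48 best=48 *, r--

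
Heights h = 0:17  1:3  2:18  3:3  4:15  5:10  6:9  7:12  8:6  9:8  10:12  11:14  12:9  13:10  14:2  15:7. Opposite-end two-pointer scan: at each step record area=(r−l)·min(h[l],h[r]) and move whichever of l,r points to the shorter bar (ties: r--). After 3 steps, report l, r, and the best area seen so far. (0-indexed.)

l=0, r=12, best area=130

l=0 r=15: min(17,7)*15=105 best=105 *, r--
l=0 r=14: min(17,2)*14=28 best=105, r--
l=0 r=13: min(17,10)*13=130 best=130 *, r--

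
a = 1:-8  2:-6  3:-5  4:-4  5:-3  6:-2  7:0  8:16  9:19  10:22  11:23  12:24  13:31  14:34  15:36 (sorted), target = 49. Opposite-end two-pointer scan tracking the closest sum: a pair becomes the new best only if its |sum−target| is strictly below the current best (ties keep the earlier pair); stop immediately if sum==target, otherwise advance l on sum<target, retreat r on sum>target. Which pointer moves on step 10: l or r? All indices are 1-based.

l

[1,15] -8+36=28 d=21 * → l++
[2,15] -6+36=30 d=19 * → l++
[3,15] -5+36=31 d=18 * → l++
[4,15] -4+36=32 d=17 * → l++
[5,15] -3+36=33 d=16 * → l++
[6,15] -2+36=34 d=15 * → l++
[7,15] 0+36=36 d=13 * → l++
[8,15] 16+36=52 d=3 * → r--
[8,14] 16+34=50 d=1 * → r--
[8,13] 16+31=47 d=2 → l++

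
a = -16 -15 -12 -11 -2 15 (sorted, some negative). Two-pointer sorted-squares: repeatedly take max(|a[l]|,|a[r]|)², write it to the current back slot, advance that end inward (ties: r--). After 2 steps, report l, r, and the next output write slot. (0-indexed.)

[0,5] |-16|>|15| out[5]=256 → l++
[1,5] |-15|<=|15| out[4]=225 → r--

l=1, r=4, next write slot=3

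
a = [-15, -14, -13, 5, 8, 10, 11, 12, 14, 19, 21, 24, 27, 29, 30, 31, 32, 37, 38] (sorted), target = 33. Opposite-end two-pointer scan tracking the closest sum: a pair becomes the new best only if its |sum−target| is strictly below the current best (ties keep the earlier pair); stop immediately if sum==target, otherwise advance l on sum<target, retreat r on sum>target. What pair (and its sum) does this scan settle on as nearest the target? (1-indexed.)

pair (12, 21) with sum 33 (|Δ|=0)

l=1 r=19: -15+38=23 d=10 *, l++
l=2 r=19: -14+38=24 d=9 *, l++
l=3 r=19: -13+38=25 d=8 *, l++
l=4 r=19: 5+38=43 d=10, r--
l=4 r=18: 5+37=42 d=9, r--
l=4 r=17: 5+32=37 d=4 *, r--
l=4 r=16: 5+31=36 d=3 *, r--
l=4 r=15: 5+30=35 d=2 *, r--
l=4 r=14: 5+29=34 d=1 *, r--
l=4 r=13: 5+27=32 d=1, l++
l=5 r=13: 8+27=35 d=2, r--
l=5 r=12: 8+24=32 d=1, l++
l=6 r=12: 10+24=34 d=1, r--
l=6 r=11: 10+21=31 d=2, l++
l=7 r=11: 11+21=32 d=1, l++
l=8 r=11: 12+21=33 d=0 *, stop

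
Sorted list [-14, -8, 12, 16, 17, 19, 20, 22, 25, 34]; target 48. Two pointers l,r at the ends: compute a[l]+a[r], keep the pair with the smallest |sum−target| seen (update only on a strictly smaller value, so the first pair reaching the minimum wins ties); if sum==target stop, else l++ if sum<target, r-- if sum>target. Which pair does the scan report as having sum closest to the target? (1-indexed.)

pair (22, 25) with sum 47 (|Δ|=1)

[1,10] -14+34=20 d=28 * → l++
[2,10] -8+34=26 d=22 * → l++
[3,10] 12+34=46 d=2 * → l++
[4,10] 16+34=50 d=2 → r--
[4,9] 16+25=41 d=7 → l++
[5,9] 17+25=42 d=6 → l++
[6,9] 19+25=44 d=4 → l++
[7,9] 20+25=45 d=3 → l++
[8,9] 22+25=47 d=1 * → l++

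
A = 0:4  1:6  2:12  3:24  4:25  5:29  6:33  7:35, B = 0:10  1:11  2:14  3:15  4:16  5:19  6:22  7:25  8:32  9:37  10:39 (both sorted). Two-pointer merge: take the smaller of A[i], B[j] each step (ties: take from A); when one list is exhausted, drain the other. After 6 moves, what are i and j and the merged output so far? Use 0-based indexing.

i=0 j=0: A[i]=4<=B[j]=10 take 4, i++
i=1 j=0: A[i]=6<=B[j]=10 take 6, i++
i=2 j=0: A[i]=12>B[j]=10 take 10, j++
i=2 j=1: A[i]=12>B[j]=11 take 11, j++
i=2 j=2: A[i]=12<=B[j]=14 take 12, i++
i=3 j=2: A[i]=24>B[j]=14 take 14, j++

i=3, j=3, merged so far=[4, 6, 10, 11, 12, 14]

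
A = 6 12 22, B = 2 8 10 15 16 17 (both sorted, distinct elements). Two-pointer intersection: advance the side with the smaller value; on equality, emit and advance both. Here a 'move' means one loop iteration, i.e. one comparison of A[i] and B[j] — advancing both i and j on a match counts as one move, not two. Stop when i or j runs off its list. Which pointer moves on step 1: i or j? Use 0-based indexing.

j

[i=0,j=0] 6>2 → j++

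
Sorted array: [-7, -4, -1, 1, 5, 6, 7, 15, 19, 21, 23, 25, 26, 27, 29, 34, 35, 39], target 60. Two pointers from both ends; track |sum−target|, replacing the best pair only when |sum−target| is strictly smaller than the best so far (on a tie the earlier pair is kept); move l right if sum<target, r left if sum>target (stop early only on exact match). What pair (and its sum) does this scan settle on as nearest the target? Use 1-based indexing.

pair (21, 39) with sum 60 (|Δ|=0)

l=1 r=18: -7+39=32 d=28 *, l++
l=2 r=18: -4+39=35 d=25 *, l++
l=3 r=18: -1+39=38 d=22 *, l++
l=4 r=18: 1+39=40 d=20 *, l++
l=5 r=18: 5+39=44 d=16 *, l++
l=6 r=18: 6+39=45 d=15 *, l++
l=7 r=18: 7+39=46 d=14 *, l++
l=8 r=18: 15+39=54 d=6 *, l++
l=9 r=18: 19+39=58 d=2 *, l++
l=10 r=18: 21+39=60 d=0 *, stop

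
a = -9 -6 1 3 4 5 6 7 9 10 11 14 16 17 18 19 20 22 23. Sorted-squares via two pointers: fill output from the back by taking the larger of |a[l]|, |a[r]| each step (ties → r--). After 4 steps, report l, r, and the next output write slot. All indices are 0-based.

l=0, r=14, next write slot=14

[0,18] |-9|<=|23| out[18]=529 → r--
[0,17] |-9|<=|22| out[17]=484 → r--
[0,16] |-9|<=|20| out[16]=400 → r--
[0,15] |-9|<=|19| out[15]=361 → r--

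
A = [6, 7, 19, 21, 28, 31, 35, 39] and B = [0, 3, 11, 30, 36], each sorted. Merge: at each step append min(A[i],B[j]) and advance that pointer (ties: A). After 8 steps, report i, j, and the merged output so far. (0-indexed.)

i=5, j=3, merged so far=[0, 3, 6, 7, 11, 19, 21, 28]

[i=0,j=0] A[i]=6>B[j]=0 take 0 → j++
[i=0,j=1] A[i]=6>B[j]=3 take 3 → j++
[i=0,j=2] A[i]=6<=B[j]=11 take 6 → i++
[i=1,j=2] A[i]=7<=B[j]=11 take 7 → i++
[i=2,j=2] A[i]=19>B[j]=11 take 11 → j++
[i=2,j=3] A[i]=19<=B[j]=30 take 19 → i++
[i=3,j=3] A[i]=21<=B[j]=30 take 21 → i++
[i=4,j=3] A[i]=28<=B[j]=30 take 28 → i++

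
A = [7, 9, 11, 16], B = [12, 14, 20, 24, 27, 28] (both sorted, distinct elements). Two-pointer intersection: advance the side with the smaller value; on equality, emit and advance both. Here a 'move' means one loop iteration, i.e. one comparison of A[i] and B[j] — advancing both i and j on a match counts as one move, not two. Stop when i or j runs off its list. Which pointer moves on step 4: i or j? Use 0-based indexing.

[i=0,j=0] 7<12 → i++
[i=1,j=0] 9<12 → i++
[i=2,j=0] 11<12 → i++
[i=3,j=0] 16>12 → j++

j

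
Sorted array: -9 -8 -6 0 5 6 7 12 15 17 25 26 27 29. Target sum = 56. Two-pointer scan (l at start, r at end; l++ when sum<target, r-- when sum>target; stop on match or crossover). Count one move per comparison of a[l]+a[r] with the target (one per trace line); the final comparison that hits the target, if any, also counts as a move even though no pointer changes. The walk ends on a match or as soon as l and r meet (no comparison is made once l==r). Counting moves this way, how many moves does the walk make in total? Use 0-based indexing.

13 moves

[0,13] -9+29=20 <56 → l++
[1,13] -8+29=21 <56 → l++
[2,13] -6+29=23 <56 → l++
[3,13] 0+29=29 <56 → l++
[4,13] 5+29=34 <56 → l++
[5,13] 6+29=35 <56 → l++
[6,13] 7+29=36 <56 → l++
[7,13] 12+29=41 <56 → l++
[8,13] 15+29=44 <56 → l++
[9,13] 17+29=46 <56 → l++
[10,13] 25+29=54 <56 → l++
[11,13] 26+29=55 <56 → l++
[12,13] 27+29=56 → found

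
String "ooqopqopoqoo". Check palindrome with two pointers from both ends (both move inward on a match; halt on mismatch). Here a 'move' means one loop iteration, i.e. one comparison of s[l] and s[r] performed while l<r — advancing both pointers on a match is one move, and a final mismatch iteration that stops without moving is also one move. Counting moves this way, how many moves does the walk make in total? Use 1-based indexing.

6 moves

l=1 r=12: 'o'=='o', l++,r--
l=2 r=11: 'o'=='o', l++,r--
l=3 r=10: 'q'=='q', l++,r--
l=4 r=9: 'o'=='o', l++,r--
l=5 r=8: 'p'=='p', l++,r--
l=6 r=7: 'q'!='o', stop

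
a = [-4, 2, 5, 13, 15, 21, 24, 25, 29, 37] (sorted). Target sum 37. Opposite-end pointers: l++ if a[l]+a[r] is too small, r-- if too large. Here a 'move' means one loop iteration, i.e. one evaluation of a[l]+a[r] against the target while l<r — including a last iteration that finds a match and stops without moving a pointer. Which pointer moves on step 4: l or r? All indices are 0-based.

l

l=0 r=9: -4+37=33 <37, l++
l=1 r=9: 2+37=39 >37, r--
l=1 r=8: 2+29=31 <37, l++
l=2 r=8: 5+29=34 <37, l++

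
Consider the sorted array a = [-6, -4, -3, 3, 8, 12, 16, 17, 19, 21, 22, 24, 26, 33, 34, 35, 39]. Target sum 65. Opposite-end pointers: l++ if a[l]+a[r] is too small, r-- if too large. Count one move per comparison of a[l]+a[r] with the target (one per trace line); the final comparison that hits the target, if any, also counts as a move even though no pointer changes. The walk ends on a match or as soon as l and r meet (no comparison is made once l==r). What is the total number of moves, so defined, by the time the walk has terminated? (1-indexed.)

13 moves

[1,17] -6+39=33 <65 → l++
[2,17] -4+39=35 <65 → l++
[3,17] -3+39=36 <65 → l++
[4,17] 3+39=42 <65 → l++
[5,17] 8+39=47 <65 → l++
[6,17] 12+39=51 <65 → l++
[7,17] 16+39=55 <65 → l++
[8,17] 17+39=56 <65 → l++
[9,17] 19+39=58 <65 → l++
[10,17] 21+39=60 <65 → l++
[11,17] 22+39=61 <65 → l++
[12,17] 24+39=63 <65 → l++
[13,17] 26+39=65 → found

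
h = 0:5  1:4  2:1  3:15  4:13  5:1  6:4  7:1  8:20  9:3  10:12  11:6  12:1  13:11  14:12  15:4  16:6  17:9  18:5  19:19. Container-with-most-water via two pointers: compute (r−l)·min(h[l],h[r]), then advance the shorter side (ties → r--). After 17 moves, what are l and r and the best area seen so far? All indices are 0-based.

l=8, r=10, best area=240

[0,19] min(5,19)*19=95 best=95 * → l++
[1,19] min(4,19)*18=72 best=95 → l++
[2,19] min(1,19)*17=17 best=95 → l++
[3,19] min(15,19)*16=240 best=240 * → l++
[4,19] min(13,19)*15=195 best=240 → l++
[5,19] min(1,19)*14=14 best=240 → l++
[6,19] min(4,19)*13=52 best=240 → l++
[7,19] min(1,19)*12=12 best=240 → l++
[8,19] min(20,19)*11=209 best=240 → r--
[8,18] min(20,5)*10=50 best=240 → r--
[8,17] min(20,9)*9=81 best=240 → r--
[8,16] min(20,6)*8=48 best=240 → r--
[8,15] min(20,4)*7=28 best=240 → r--
[8,14] min(20,12)*6=72 best=240 → r--
[8,13] min(20,11)*5=55 best=240 → r--
[8,12] min(20,1)*4=4 best=240 → r--
[8,11] min(20,6)*3=18 best=240 → r--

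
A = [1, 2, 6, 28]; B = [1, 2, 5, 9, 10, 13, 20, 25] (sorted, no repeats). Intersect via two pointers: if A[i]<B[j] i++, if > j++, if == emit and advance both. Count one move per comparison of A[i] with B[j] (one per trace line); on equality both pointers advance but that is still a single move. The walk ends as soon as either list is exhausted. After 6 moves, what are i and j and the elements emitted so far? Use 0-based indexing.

i=0 j=0: 1==1 emit, i++,j++
i=1 j=1: 2==2 emit, i++,j++
i=2 j=2: 6>5, j++
i=2 j=3: 6<9, i++
i=3 j=3: 28>9, j++
i=3 j=4: 28>10, j++

i=3, j=5, emitted=[1, 2]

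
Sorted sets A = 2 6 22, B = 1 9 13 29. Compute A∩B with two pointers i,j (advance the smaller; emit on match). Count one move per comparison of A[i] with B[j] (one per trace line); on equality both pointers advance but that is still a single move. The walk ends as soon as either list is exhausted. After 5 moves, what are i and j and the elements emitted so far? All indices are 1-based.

i=3, j=4, emitted=[]

[i=1,j=1] 2>1 → j++
[i=1,j=2] 2<9 → i++
[i=2,j=2] 6<9 → i++
[i=3,j=2] 22>9 → j++
[i=3,j=3] 22>13 → j++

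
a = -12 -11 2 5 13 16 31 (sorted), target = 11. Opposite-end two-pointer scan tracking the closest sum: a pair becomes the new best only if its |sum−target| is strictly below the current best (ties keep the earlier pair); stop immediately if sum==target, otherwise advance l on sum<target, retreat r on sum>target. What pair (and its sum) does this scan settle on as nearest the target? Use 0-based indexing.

l=0 r=6: -12+31=19 d=8 *, r--
l=0 r=5: -12+16=4 d=7 *, l++
l=1 r=5: -11+16=5 d=6 *, l++
l=2 r=5: 2+16=18 d=7, r--
l=2 r=4: 2+13=15 d=4 *, r--
l=2 r=3: 2+5=7 d=4, l++

pair (2, 13) with sum 15 (|Δ|=4)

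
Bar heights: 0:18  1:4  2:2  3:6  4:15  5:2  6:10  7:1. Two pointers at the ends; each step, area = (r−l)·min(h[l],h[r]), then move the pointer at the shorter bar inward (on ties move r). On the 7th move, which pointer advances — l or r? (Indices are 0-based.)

[0,7] min(18,1)*7=7 best=7 * → r--
[0,6] min(18,10)*6=60 best=60 * → r--
[0,5] min(18,2)*5=10 best=60 → r--
[0,4] min(18,15)*4=60 best=60 → r--
[0,3] min(18,6)*3=18 best=60 → r--
[0,2] min(18,2)*2=4 best=60 → r--
[0,1] min(18,4)*1=4 best=60 → r--

r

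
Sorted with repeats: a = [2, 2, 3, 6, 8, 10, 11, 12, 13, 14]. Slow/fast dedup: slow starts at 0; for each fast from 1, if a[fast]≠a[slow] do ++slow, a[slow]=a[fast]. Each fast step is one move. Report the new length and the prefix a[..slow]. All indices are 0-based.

(s=0,f=1) a[fast]=2=a[slow] dup → fast++
(s=0,f=2) a[fast]=3≠a[slow]=2 write a[1]=3 → slow++,fast++
(s=1,f=3) a[fast]=6≠a[slow]=3 write a[2]=6 → slow++,fast++
(s=2,f=4) a[fast]=8≠a[slow]=6 write a[3]=8 → slow++,fast++
(s=3,f=5) a[fast]=10≠a[slow]=8 write a[4]=10 → slow++,fast++
(s=4,f=6) a[fast]=11≠a[slow]=10 write a[5]=11 → slow++,fast++
(s=5,f=7) a[fast]=12≠a[slow]=11 write a[6]=12 → slow++,fast++
(s=6,f=8) a[fast]=13≠a[slow]=12 write a[7]=13 → slow++,fast++
(s=7,f=9) a[fast]=14≠a[slow]=13 write a[8]=14 → slow++,fast++

length 9; prefix = [2, 3, 6, 8, 10, 11, 12, 13, 14]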